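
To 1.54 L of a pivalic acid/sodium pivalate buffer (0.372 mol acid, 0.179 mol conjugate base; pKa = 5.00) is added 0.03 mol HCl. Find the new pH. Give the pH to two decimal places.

pH = 4.57

After neutralization: n((CH3)3CCOOH) = 0.402 mol, n((CH3)3CCOO-) = 0.149 mol.
pH = pKa + log(n_(CH3)3CCOO-/n_(CH3)3CCOOH) = 5.00 + log(0.149/0.402) = 5.00 + (-0.431)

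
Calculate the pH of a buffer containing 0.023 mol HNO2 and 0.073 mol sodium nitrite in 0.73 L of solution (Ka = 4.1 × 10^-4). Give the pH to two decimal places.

pH = 3.89

pKa = −log(4.1 × 10^-4) = 3.387
Using pH = pKa + log([base]/[acid]) with [base]/[acid] = 0.073/0.023:
pH = 3.387 + (+0.502) = 3.89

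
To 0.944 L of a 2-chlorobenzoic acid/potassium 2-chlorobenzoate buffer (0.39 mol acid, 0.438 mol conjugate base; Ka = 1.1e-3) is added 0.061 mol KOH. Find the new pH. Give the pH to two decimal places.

pH = 3.14

After neutralization: n(ClC6H4COOH) = 0.329 mol, n(ClC6H4COO-) = 0.499 mol.
pKa = −log(1.1 × 10^-3) = 2.959
pH = pKa + log(n_ClC6H4COO-/n_ClC6H4COOH) = 2.959 + log(0.499/0.329) = 2.959 + (+0.181)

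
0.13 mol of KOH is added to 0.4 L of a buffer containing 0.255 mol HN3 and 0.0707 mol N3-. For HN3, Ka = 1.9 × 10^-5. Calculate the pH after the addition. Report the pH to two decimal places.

After neutralization: n(HN3) = 0.125 mol, n(N3-) = 0.201 mol.
pKa = −log(1.9 × 10^-5) = 4.721
Henderson–Hasselbalch with mole ratio 0.201/0.125: pH = 4.721 + (+0.206)

pH = 4.93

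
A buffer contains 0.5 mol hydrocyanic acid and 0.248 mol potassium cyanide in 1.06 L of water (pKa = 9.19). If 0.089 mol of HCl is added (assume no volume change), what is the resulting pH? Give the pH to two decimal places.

pH = 8.62

Added H+ converts CN- to HCN: HCN → 0.589 mol, CN- → 0.159 mol.
Henderson–Hasselbalch with mole ratio 0.159/0.589: pH = 9.19 + (-0.569)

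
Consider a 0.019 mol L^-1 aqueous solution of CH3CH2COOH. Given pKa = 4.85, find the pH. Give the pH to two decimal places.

CH3CH2COOH ⇌ CH3CH2COO- + H+
Ka = 10^(−4.85) = 1.41 × 10^-5
Let x = [H+] at equilibrium. Ka = x²/(0.019 − x).
Neglecting x in the denominator: x = √(1.41 × 10^-5 × 0.019) = 5.18 × 10^-4 M
pH = −log[H+] = −log(5.18 × 10^-4) = 3.29

pH = 3.29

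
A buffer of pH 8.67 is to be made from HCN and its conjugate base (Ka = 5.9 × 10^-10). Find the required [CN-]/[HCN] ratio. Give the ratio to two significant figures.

ratio = 0.28

pKa = -log(5.9 × 10^-10) = 9.229
pH = pKa + log(r) ⇒ log(r) = 8.67 − 9.229 = -0.559
r = [CN-]/[HCN] = 10^(-0.559) = 0.276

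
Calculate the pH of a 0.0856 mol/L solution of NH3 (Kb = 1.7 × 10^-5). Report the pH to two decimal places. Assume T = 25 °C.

NH3 + H2O ⇌ NH4+ + OH-
Let x = [OH-] at equilibrium. Kb = x²/(0.0856 − x).
Since Kb ≪ C₀, x ≈ √(Kb·C₀) = 1.21 × 10^-3 M.
Check: 1.4% ionized — well under 5%, approximation valid.
pOH = −log(1.21 × 10^-3) = 2.92; pH = 14.00 − 2.92 = 11.08

pH = 11.08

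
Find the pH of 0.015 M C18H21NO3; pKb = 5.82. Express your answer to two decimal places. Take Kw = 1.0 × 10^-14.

C18H21NO3 + H2O ⇌ C18H22NO3+ + OH-
Kb = 10^(−5.82) = 1.51 × 10^-6
Kb = [OH-]²/(0.015 − [OH-]) = 1.51 × 10^-6
Neglecting [OH-] in the denominator: [OH-] = √(1.51 × 10^-6 × 0.015) = 1.50 × 10^-4 M
pOH = −log(1.50 × 10^-4) = 3.82; pH = 14.00 − 3.82 = 10.18

pH = 10.18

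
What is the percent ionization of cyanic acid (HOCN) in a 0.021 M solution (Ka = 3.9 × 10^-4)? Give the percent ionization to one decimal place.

HOCN ⇌ OCN- + H+; let x = [H+] at equilibrium.
Ka = x²/(C₀ − x); solving the quadratic gives x = 2.67 × 10^-3 M.
% ionization = x/C₀ × 100% = 2.67 × 10^-3/0.021 × 100% = 12.7%

12.7%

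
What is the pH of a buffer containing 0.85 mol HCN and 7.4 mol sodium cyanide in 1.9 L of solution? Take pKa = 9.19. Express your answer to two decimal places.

pH = 10.13

Henderson–Hasselbalch: pH = pKa + log([CN-]/[HCN]) = 9.19 + log(7.4/0.85)
pH = 9.19 + (+0.940) = 10.13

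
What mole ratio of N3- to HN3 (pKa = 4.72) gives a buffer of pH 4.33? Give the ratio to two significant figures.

pH = pKa + log(r) ⇒ log(r) = 4.33 − 4.72 = -0.39
r = [N3-]/[HN3] = 10^(-0.39) = 0.407

ratio = 0.41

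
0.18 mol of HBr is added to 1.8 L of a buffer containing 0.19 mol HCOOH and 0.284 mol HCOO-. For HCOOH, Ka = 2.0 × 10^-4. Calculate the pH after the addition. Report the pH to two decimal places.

Added H+ converts HCOO- to HCOOH: HCOOH → 0.37 mol, HCOO- → 0.104 mol.
pKa = −log(2.0 × 10^-4) = 3.699
Henderson–Hasselbalch with mole ratio 0.104/0.37: pH = 3.699 + (-0.551)

pH = 3.15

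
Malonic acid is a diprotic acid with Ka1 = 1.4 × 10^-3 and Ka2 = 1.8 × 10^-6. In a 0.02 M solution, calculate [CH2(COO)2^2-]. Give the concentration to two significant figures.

1.8 × 10^-6 M

First ionization gives [H+] ≈ [CH2(COOH)COO-] = 4.64 × 10^-3 M.
Second step: Ka2 = [H+][CH2(COO)2^2-]/[CH2(COOH)COO-] ≈ [CH2(COO)2^2-] (since [H+] ≈ [CH2(COOH)COO-]).
So [CH2(COO)2^2-] ≈ Ka2.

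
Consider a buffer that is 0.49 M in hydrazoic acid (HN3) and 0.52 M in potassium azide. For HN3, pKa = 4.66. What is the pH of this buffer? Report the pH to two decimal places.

pH = 4.69

Henderson–Hasselbalch: pH = pKa + log([N3-]/[HN3]) = 4.66 + log(0.52/0.49)
pH = 4.66 + (+0.026) = 4.69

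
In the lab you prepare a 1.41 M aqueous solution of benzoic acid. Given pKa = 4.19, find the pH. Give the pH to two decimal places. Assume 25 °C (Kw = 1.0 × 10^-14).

C6H5COOH ⇌ C6H5COO- + H+
Ka = 10^(−4.19) = 6.46 × 10^-5
Ka = x²/(1.41 − x) = 6.46 × 10^-5
Neglecting x in the denominator: x = √(6.46 × 10^-5 × 1.41) = 9.54 × 10^-3 M
Check: 0.68% ionized — well under 5%, approximation valid.
pH = −log[H+] = −log(9.54 × 10^-3) = 2.02

pH = 2.02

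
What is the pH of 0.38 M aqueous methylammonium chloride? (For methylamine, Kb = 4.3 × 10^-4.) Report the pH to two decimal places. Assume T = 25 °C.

CH3NH3+ is the conjugate acid of the weak base CH3NH2.
Ka = Kw/Kb = 1.0×10^-14 / 4.3 × 10^-4 = 2.33 × 10^-11
From the ICE table, Ka = [H+]²/(0.38 − [H+]) = 2.33 × 10^-11.
Assume [H+] ≪ 0.38: [H+] ≈ √(2.33 × 10^-11 × 0.38) = 2.98 × 10^-6 M
pH = −log[H+] = −log(2.98 × 10^-6) = 5.53

pH = 5.53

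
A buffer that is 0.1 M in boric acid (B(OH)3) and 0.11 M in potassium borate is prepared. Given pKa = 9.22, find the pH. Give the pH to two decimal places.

Using pH = pKa + log([base]/[acid]) with [base]/[acid] = 0.11/0.1:
pH = 9.22 + (+0.041) = 9.26

pH = 9.26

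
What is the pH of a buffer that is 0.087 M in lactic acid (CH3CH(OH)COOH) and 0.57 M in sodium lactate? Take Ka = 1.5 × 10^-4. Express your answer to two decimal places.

pKa = −log(1.5 × 10^-4) = 3.824
Using pH = pKa + log([base]/[acid]) with [base]/[acid] = 0.57/0.087:
pH = 3.824 + (+0.816) = 4.64

pH = 4.64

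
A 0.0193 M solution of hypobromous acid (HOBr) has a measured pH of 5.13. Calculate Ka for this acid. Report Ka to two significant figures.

[H+] = 10^(-5.13) = 7.41 × 10^-6 M
At equilibrium [HA] = 0.0193 − 7.41 × 10^-6 = 1.93 × 10^-2 M
Ka = [H+][A-]/[HA] = (7.41 × 10^-6)² / 1.93 × 10^-2 = 2.8 × 10^-9

Ka = 2.8 × 10^-9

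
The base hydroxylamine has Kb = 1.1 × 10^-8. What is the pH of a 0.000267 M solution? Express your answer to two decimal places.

pH = 8.23

NH2OH + H2O ⇌ NH3OH+ + OH-
Kb = [OH-]²/(0.000267 − [OH-]) = 1.1 × 10^-8
Assume [OH-] ≪ 0.000267: [OH-] ≈ √(1.1 × 10^-8 × 0.000267) = 1.71 × 10^-6 M
pOH = 5.77, so pH = 14.00 − pOH = 8.23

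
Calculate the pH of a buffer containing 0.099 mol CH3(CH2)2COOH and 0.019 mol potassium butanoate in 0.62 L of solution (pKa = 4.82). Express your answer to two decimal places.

Henderson–Hasselbalch: pH = pKa + log([CH3(CH2)2COO-]/[CH3(CH2)2COOH]) = 4.82 + log(0.019/0.099)
pH = 4.82 + (-0.717) = 4.10

pH = 4.10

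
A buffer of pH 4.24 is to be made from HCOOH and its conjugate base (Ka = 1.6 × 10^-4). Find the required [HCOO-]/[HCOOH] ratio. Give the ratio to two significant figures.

ratio = 2.8

pKa = -log(1.6 × 10^-4) = 3.796
pH = pKa + log(r) ⇒ log(r) = 4.24 − 3.796 = +0.444
r = [HCOO-]/[HCOOH] = 10^(+0.444) = 2.78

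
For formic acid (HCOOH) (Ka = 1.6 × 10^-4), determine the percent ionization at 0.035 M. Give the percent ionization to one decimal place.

6.5%

HCOOH ⇌ HCOO- + H+; let x = [H+] at equilibrium.
Solve x² + 0.00016x − 5.6e-06 = 0 → x = 2.29 × 10^-3 M
% ionization = x/C₀ × 100% = 2.29 × 10^-3/0.035 × 100% = 6.5%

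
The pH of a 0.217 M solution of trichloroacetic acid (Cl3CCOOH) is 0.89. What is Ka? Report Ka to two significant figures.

Ka = 1.9 × 10^-1

[H+] = 10^(-0.89) = 1.29 × 10^-1 M
At equilibrium [HA] = 0.217 − 1.29 × 10^-1 = 8.80 × 10^-2 M
Ka = [H+][A-]/[HA] = (1.29 × 10^-1)² / 8.80 × 10^-2 = 1.9 × 10^-1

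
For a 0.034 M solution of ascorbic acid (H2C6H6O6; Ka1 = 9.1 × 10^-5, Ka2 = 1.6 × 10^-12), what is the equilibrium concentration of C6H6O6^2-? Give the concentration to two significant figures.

1.6 × 10^-12 M

First ionization gives [H+] ≈ [HC6H6O6-] = 1.71 × 10^-3 M.
Second step: Ka2 = [H+][C6H6O6^2-]/[HC6H6O6-] ≈ [C6H6O6^2-] (since [H+] ≈ [HC6H6O6-]).
So [C6H6O6^2-] ≈ Ka2.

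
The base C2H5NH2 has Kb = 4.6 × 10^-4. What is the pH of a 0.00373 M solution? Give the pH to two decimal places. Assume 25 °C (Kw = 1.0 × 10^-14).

C2H5NH2 + H2O ⇌ C2H5NH3+ + OH-
From the ICE table, Kb = [OH-]²/(0.00373 − [OH-]) = 4.6 × 10^-4.
[OH-] is not negligible relative to C₀; solve [OH-]² + 0.00046·[OH-] − 1.72e-06 = 0.
[OH-] = (−Kb + √(Kb² + 4·Kb·C₀))/2 = 1.10 × 10^-3 M
pOH = 2.96, so pH = 14.00 − pOH = 11.04

pH = 11.04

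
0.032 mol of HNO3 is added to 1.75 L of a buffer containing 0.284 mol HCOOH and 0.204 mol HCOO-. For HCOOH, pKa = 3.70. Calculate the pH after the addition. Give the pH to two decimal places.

After neutralization: n(HCOOH) = 0.316 mol, n(HCOO-) = 0.172 mol.
pH = pKa + log([A⁻]/[HA]) = 3.70 + log(0.172/0.316) = 3.70 -0.264

pH = 3.44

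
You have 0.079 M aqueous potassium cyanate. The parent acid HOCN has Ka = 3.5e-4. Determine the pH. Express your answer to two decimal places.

pH = 8.18

OCN- is the conjugate base of the weak acid HOCN.
Kb = Kw/Ka = 1.0×10^-14 / 3.5 × 10^-4 = 2.86 × 10^-11
Kb = x²/(0.079 − x) = 2.86 × 10^-11
Since Kb ≪ C₀, x ≈ √(Kb·C₀) = 1.50 × 10^-6 M.
Check: 0.0019% ionized — well under 5%, approximation valid.
pOH = 5.82, so pH = 14.00 − pOH = 8.18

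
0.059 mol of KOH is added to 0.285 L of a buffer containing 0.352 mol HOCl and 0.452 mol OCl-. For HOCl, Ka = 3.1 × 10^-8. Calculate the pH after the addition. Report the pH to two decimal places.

OH- converts HOCl to OCl-: HOCl → 0.293 mol, OCl- → 0.511 mol.
pKa = −log(3.1 × 10^-8) = 7.509
Henderson–Hasselbalch with mole ratio 0.511/0.293: pH = 7.509 + (+0.242)

pH = 7.75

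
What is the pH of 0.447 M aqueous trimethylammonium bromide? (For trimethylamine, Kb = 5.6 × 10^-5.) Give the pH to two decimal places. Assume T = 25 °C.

pH = 5.05

(CH3)3NH+ is the conjugate acid of the weak base (CH3)3N.
Ka = Kw/Kb = 1.0×10^-14 / 5.6 × 10^-5 = 1.79 × 10^-10
From the ICE table, Ka = x²/(0.447 − x) = 1.79 × 10^-10.
Assume x ≪ 0.447: x ≈ √(1.79 × 10^-10 × 0.447) = 8.94 × 10^-6 M
(x/C₀ = 0.002% < 5%, so the approximation holds.)
pH = −log(8.94 × 10^-6) = 5.05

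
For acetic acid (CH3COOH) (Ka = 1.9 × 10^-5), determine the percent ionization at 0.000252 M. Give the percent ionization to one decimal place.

23.9%

CH3COOH ⇌ CH3COO- + H+; let x = [H+] at equilibrium.
Ka = x²/(C₀ − x); solving the quadratic gives x = 6.03 × 10^-5 M.
Fraction ionized = 6.03 × 10^-5 / 0.000252 = 0.2393 → 23.9%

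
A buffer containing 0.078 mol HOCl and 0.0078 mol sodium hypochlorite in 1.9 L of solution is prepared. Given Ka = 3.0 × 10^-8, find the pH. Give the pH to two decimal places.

pH = 6.52

pKa = −log(3.0 × 10^-8) = 7.523
Henderson–Hasselbalch: pH = pKa + log([OCl-]/[HOCl]) = 7.523 + log(0.0078/0.078)
pH = 7.523 + (-1.000) = 6.52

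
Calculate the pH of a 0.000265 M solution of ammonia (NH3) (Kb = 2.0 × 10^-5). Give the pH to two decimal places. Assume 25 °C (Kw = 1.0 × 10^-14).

pH = 9.80

NH3 + H2O ⇌ NH4+ + OH-
Let x = [OH-] at equilibrium. Kb = x²/(0.000265 − x).
Here C₀/Kb ≈ 13.2, so the small-x approximation fails. Use the quadratic:
x = (−Kb + √(Kb² + 4·Kb·C₀))/2 = 6.35 × 10^-5 M
pOH = −log(6.35 × 10^-5) = 4.20; pH = 14.00 − 4.20 = 9.80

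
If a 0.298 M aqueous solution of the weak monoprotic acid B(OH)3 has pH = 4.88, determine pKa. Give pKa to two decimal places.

[H+] = 10^(-4.88) = 1.32 × 10^-5 M
At equilibrium [HA] = 0.298 − 1.32 × 10^-5 = 2.98 × 10^-1 M
Ka = [H+][A-]/[HA] = (1.32 × 10^-5)² / 2.98 × 10^-1 = 5.85 × 10^-10
pKa = -log(5.85 × 10^-10) = 9.23

pKa = 9.23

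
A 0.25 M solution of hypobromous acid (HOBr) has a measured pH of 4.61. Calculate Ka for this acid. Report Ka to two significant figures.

Ka = 2.4 × 10^-9

[H+] = 10^(-4.61) = 2.45 × 10^-5 M
At equilibrium [HA] = 0.25 − 2.45 × 10^-5 = 2.50 × 10^-1 M
Ka = [H+][A-]/[HA] = (2.45 × 10^-5)² / 2.50 × 10^-1 = 2.4 × 10^-9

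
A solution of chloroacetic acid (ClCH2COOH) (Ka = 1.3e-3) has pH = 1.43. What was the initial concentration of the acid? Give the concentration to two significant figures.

C₀ = 1.1 M

[H+] = 10^(-1.43) = 3.72 × 10^-2 M = x
Ka = x²/(C₀ − x) ⇒ C₀ = x + x²/Ka
C₀ = 3.72 × 10^-2 + (3.72 × 10^-2)²/(1.3 × 10^-3) = 1.10 M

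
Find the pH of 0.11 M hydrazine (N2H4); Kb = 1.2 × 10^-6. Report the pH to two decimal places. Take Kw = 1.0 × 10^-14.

N2H4 + H2O ⇌ N2H5+ + OH-
Kb = x²/(0.11 − x) = 1.2 × 10^-6
Since Kb ≪ C₀, x ≈ √(Kb·C₀) = 3.63 × 10^-4 M.
pOH = 3.44, so pH = 14.00 − pOH = 10.56

pH = 10.56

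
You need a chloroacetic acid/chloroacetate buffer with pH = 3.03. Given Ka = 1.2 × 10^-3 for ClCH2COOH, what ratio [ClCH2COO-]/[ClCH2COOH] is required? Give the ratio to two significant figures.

ratio = 1.3

pKa = -log(1.2 × 10^-3) = 2.921
pH = pKa + log(r) ⇒ log(r) = 3.03 − 2.921 = +0.109
r = [ClCH2COO-]/[ClCH2COOH] = 10^(+0.109) = 1.29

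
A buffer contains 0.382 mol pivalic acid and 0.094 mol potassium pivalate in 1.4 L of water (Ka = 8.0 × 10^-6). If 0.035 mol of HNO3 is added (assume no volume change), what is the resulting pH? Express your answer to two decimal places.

pH = 4.25

After neutralization: n((CH3)3CCOOH) = 0.417 mol, n((CH3)3CCOO-) = 0.059 mol.
pKa = −log(8.0 × 10^-6) = 5.097
pH = pKa + log(n_(CH3)3CCOO-/n_(CH3)3CCOOH) = 5.097 + log(0.059/0.417) = 5.097 + (-0.849)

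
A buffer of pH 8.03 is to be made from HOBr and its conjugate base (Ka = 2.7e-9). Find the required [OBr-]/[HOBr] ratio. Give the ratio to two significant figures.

pKa = -log(2.7 × 10^-9) = 8.569
pH = pKa + log(r) ⇒ log(r) = 8.03 − 8.569 = -0.539
r = [OBr-]/[HOBr] = 10^(-0.539) = 0.289

ratio = 0.29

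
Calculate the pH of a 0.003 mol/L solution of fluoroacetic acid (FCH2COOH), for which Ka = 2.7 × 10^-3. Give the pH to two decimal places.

FCH2COOH ⇌ FCH2COO- + H+
Ka = x²/(0.003 − x) = 2.7 × 10^-3
The 5% rule fails; solving x² + Ka·x − Ka·C₀ = 0 exactly:
x = [−0.0027 + √(0.0027² + 3.24e-05)]/2 = 1.80 × 10^-3 M
pH = −log[H+] = −log(1.80 × 10^-3) = 2.74

pH = 2.74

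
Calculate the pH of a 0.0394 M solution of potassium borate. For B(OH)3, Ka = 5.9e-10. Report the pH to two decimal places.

pH = 10.91

B(OH)4- is the conjugate base of the weak acid B(OH)3.
Kb = Kw/Ka = 1.0×10^-14 / 5.9 × 10^-10 = 1.69 × 10^-5
Let x = [OH-] at equilibrium. Kb = x²/(0.0394 − x).
Neglecting x in the denominator: x = √(1.69 × 10^-5 × 0.0394) = 8.16 × 10^-4 M
Check: 2.1% ionized — well under 5%, approximation valid.
pOH = −log(8.16 × 10^-4) = 3.09; pH = 14.00 − 3.09 = 10.91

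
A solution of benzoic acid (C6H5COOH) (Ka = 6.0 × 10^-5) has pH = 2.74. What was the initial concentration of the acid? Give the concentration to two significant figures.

C₀ = 5.7 × 10^-2 M

[H+] = 10^(-2.74) = 1.82 × 10^-3 M = x
Ka = x²/(C₀ − x) ⇒ C₀ = x + x²/Ka
C₀ = 1.82 × 10^-3 + (1.82 × 10^-3)²/(6.0 × 10^-5) = 5.70 × 10^-2 M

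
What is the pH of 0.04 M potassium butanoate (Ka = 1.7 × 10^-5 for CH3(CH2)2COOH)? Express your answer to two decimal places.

CH3(CH2)2COO- is the conjugate base of the weak acid CH3(CH2)2COOH.
Kb = Kw/Ka = 1.0×10^-14 / 1.7 × 10^-5 = 5.88 × 10^-10
Let x = [OH-] at equilibrium. Kb = x²/(0.04 − x).
Assume x ≪ 0.04: x ≈ √(5.88 × 10^-10 × 0.04) = 4.85 × 10^-6 M
(x/C₀ = 0.012% < 5%, so the approximation holds.)
pOH = 5.31, so pH = 14.00 − pOH = 8.69

pH = 8.69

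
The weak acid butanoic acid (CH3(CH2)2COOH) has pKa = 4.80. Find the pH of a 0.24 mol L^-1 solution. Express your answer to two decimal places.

pH = 2.71

CH3(CH2)2COOH ⇌ CH3(CH2)2COO- + H+
Ka = 10^(−4.80) = 1.58 × 10^-5
From the ICE table, Ka = x²/(0.24 − x) = 1.58 × 10^-5.
Neglecting x in the denominator: x = √(1.58 × 10^-5 × 0.24) = 1.95 × 10^-3 M
(x/C₀ = 0.81% < 5%, so the approximation holds.)
pH = −log[H+] = −log(1.95 × 10^-3) = 2.71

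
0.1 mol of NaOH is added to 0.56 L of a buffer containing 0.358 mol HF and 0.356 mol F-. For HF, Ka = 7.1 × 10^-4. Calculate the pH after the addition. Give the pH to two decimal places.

OH- converts HF to F-: HF → 0.258 mol, F- → 0.456 mol.
pKa = −log(7.1 × 10^-4) = 3.149
pH = pKa + log(n_F-/n_HF) = 3.149 + log(0.456/0.258) = 3.149 + (+0.247)

pH = 3.40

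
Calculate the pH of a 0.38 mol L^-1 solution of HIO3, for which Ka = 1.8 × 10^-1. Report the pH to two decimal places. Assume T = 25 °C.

HIO3 ⇌ IO3- + H+
From the ICE table, Ka = [H+]²/(0.38 − [H+]) = 1.8 × 10^-1.
The 5% rule fails; solving [H+]² + Ka·[H+] − Ka·C₀ = 0 exactly:
[H+] = (−Ka + √(Ka² + 4·Ka·C₀))/2 = 1.87 × 10^-1 M
pH = −log(1.87 × 10^-1) = 0.73

pH = 0.73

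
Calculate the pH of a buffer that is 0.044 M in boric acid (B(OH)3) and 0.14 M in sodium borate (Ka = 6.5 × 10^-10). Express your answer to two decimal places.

pKa = −log(6.5 × 10^-10) = 9.187
pH = pKa + log([A⁻]/[HA]) = 9.187 + log(0.14/0.044)
pH = 9.187 + (+0.503) = 9.69

pH = 9.69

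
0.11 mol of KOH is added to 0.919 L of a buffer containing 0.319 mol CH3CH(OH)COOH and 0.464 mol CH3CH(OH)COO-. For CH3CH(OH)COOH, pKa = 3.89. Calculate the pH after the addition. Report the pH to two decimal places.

pH = 4.33

OH- converts CH3CH(OH)COOH to CH3CH(OH)COO-: CH3CH(OH)COOH → 0.209 mol, CH3CH(OH)COO- → 0.574 mol.
Henderson–Hasselbalch with mole ratio 0.574/0.209: pH = 3.89 + (+0.439)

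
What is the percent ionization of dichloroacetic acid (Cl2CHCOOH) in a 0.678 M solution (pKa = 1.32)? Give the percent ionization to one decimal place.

23.3%

Cl2CHCOOH ⇌ Cl2CHCOO- + H+; let x = [H+] at equilibrium.
Ka = 10^(−1.32) = 4.79 × 10^-2
Ka = x²/(C₀ − x); solving the quadratic gives x = 1.58 × 10^-1 M.
% ionization = x/C₀ × 100% = 1.58 × 10^-1/0.678 × 100% = 23.3%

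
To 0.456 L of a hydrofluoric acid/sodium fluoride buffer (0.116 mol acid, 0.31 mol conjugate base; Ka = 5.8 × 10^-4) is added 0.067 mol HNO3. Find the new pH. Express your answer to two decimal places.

pH = 3.36

Added H+ converts F- to HF: HF → 0.183 mol, F- → 0.243 mol.
pKa = −log(5.8 × 10^-4) = 3.237
pH = pKa + log([A⁻]/[HA]) = 3.237 + log(0.243/0.183) = 3.237 +0.123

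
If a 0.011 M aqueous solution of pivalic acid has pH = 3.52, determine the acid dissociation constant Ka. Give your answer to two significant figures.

[H+] = 10^(-3.52) = 3.02 × 10^-4 M
At equilibrium [HA] = 0.011 − 3.02 × 10^-4 = 1.07 × 10^-2 M
Ka = [H+][A-]/[HA] = (3.02 × 10^-4)² / 1.07 × 10^-2 = 8.5 × 10^-6

Ka = 8.5 × 10^-6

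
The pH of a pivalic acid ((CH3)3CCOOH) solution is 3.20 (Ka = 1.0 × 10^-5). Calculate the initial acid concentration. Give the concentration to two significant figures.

C₀ = 4.0 × 10^-2 M

[H+] = 10^(-3.20) = 6.31 × 10^-4 M = x
Ka = x²/(C₀ − x) ⇒ C₀ = x + x²/Ka
C₀ = 6.31 × 10^-4 + (6.31 × 10^-4)²/(1.0 × 10^-5) = 4.04 × 10^-2 M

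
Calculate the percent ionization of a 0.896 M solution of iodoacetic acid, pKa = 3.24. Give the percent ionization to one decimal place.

ICH2COOH ⇌ ICH2COO- + H+; let x = [H+] at equilibrium.
Ka = 10^(−3.24) = 5.75 × 10^-4
x ≈ √(Ka·C₀) = √(5.75 × 10^-4 × 0.896) = 2.27 × 10^-2 M
% ionization = x/C₀ × 100% = 2.27 × 10^-2/0.896 × 100% = 2.5%

2.5%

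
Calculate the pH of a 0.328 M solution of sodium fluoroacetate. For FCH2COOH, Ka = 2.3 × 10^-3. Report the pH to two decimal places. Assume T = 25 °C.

pH = 8.08

FCH2COO- is the conjugate base of the weak acid FCH2COOH.
Kb = Kw/Ka = 1.0×10^-14 / 2.3 × 10^-3 = 4.35 × 10^-12
Kb = [OH-]²/(0.328 − [OH-]) = 4.35 × 10^-12
Neglecting [OH-] in the denominator: [OH-] = √(4.35 × 10^-12 × 0.328) = 1.19 × 10^-6 M
pOH = −log(1.19 × 10^-6) = 5.92; pH = 14.00 − 5.92 = 8.08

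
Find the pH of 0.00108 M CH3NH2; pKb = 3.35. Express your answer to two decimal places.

CH3NH2 + H2O ⇌ CH3NH3+ + OH-
Kb = 10^(−3.35) = 4.47 × 10^-4
Kb = [OH-]²/(0.00108 − [OH-]) = 4.47 × 10^-4
Here C₀/Kb ≈ 2.42, so the small-[OH-] approximation fails. Use the quadratic:
[OH-] = (−Kb + √(Kb² + 4·Kb·C₀))/2 = 5.06 × 10^-4 M
pOH = −log(5.06 × 10^-4) = 3.30; pH = 14.00 − 3.30 = 10.70

pH = 10.70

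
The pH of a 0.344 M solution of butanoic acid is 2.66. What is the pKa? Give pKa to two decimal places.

pKa = 4.85

[H+] = 10^(-2.66) = 2.19 × 10^-3 M
At equilibrium [HA] = 0.344 − 2.19 × 10^-3 = 3.42 × 10^-1 M
Ka = [H+][A-]/[HA] = (2.19 × 10^-3)² / 3.42 × 10^-1 = 1.40 × 10^-5
pKa = -log(1.40 × 10^-5) = 4.85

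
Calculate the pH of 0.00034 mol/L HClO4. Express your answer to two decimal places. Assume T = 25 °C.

pH = 3.47

HClO4 is a strong acid and dissociates completely, so [H+] = 0.00034 M.
pH = -log(0.00034) = 3.47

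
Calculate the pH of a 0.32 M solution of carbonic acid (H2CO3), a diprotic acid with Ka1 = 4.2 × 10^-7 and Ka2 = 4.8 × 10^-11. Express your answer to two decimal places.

Since Ka1 ≫ Ka2, the first ionization dominates [H+].
Ka1 = x²/(0.32 − x) = 4.2 × 10^-7
x ≈ √(4.2 × 10^-7 × 0.32) = 3.67 × 10^-4 M
pH = −log(3.67 × 10^-4) = 3.44

pH = 3.44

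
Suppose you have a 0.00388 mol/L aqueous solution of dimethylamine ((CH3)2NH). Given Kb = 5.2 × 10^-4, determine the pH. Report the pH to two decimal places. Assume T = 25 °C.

(CH3)2NH + H2O ⇌ (CH3)2NH2+ + OH-
From the ICE table, Kb = [OH-]²/(0.00388 − [OH-]) = 5.2 × 10^-4.
[OH-] is not negligible relative to C₀; solve [OH-]² + 0.00052·[OH-] − 2.02e-06 = 0.
[OH-] = (−Kb + √(Kb² + 4·Kb·C₀))/2 = 1.18 × 10^-3 M
pOH = −log(1.18 × 10^-3) = 2.93; pH = 14.00 − 2.93 = 11.07

pH = 11.07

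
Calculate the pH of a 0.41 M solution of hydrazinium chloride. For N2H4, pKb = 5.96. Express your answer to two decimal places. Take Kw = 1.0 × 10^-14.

N2H5+ is the conjugate acid of the weak base N2H4.
Kb = 10^(−5.96) = 1.10 × 10^-6
Ka = Kw/Kb = 1.0×10^-14 / 1.10 × 10^-6 = 9.09 × 10^-9
Ka = [H+]²/(0.41 − [H+]) = 9.09 × 10^-9
Neglecting [H+] in the denominator: [H+] = √(9.09 × 10^-9 × 0.41) = 6.10 × 10^-5 M
pH = −log(6.10 × 10^-5) = 4.21

pH = 4.21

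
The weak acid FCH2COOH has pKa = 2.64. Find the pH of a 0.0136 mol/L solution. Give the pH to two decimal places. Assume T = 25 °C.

FCH2COOH ⇌ FCH2COO- + H+
Ka = 10^(−2.64) = 2.29 × 10^-3
From the ICE table, Ka = [H+]²/(0.0136 − [H+]) = 2.29 × 10^-3.
The 5% rule fails; solving [H+]² + Ka·[H+] − Ka·C₀ = 0 exactly:
[H+] = (−Ka + √(Ka² + 4·Ka·C₀))/2 = 4.55 × 10^-3 M
pH = −log[H+] = −log(4.55 × 10^-3) = 2.34

pH = 2.34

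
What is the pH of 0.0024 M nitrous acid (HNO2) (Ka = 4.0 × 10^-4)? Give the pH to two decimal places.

HNO2 ⇌ NO2- + H+
Ka = x²/(0.0024 − x) = 4.0 × 10^-4
Here C₀/Ka ≈ 6, so the small-x approximation fails. Use the quadratic:
x = [−0.0004 + √(0.0004² + 3.84e-06)]/2 = 8.00 × 10^-4 M
pH = −log(8.00 × 10^-4) = 3.10

pH = 3.10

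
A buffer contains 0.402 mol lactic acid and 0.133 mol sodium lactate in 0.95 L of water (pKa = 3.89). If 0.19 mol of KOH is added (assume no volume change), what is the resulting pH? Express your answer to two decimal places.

pH = 4.07

OH- converts CH3CH(OH)COOH to CH3CH(OH)COO-: CH3CH(OH)COOH → 0.212 mol, CH3CH(OH)COO- → 0.323 mol.
pH = pKa + log([A⁻]/[HA]) = 3.89 + log(0.323/0.212) = 3.89 +0.183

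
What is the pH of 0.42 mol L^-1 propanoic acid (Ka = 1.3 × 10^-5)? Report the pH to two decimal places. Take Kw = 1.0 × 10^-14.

CH3CH2COOH ⇌ CH3CH2COO- + H+
Ka = x²/(0.42 − x) = 1.3 × 10^-5
Neglecting x in the denominator: x = √(1.3 × 10^-5 × 0.42) = 2.34 × 10^-3 M
Check: 0.56% ionized — well under 5%, approximation valid.
pH = −log[H+] = −log(2.34 × 10^-3) = 2.63

pH = 2.63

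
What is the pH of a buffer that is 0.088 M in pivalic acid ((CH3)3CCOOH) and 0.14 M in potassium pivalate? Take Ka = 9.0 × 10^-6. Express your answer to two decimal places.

pKa = −log(9.0 × 10^-6) = 5.046
Henderson–Hasselbalch: pH = pKa + log([(CH3)3CCOO-]/[(CH3)3CCOOH]) = 5.046 + log(0.14/0.088)
pH = 5.046 + (+0.202) = 5.25

pH = 5.25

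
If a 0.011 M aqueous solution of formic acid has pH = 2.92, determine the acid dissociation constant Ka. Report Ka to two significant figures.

[H+] = 10^(-2.92) = 1.20 × 10^-3 M
At equilibrium [HA] = 0.011 − 1.20 × 10^-3 = 9.80 × 10^-3 M
Ka = [H+][A-]/[HA] = (1.20 × 10^-3)² / 9.80 × 10^-3 = 1.5 × 10^-4

Ka = 1.5 × 10^-4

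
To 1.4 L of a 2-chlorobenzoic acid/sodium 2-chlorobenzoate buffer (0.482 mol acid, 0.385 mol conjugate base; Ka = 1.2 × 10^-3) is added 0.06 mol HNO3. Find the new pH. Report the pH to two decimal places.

pH = 2.70

Added H+ converts ClC6H4COO- to ClC6H4COOH: ClC6H4COOH → 0.542 mol, ClC6H4COO- → 0.325 mol.
pKa = −log(1.2 × 10^-3) = 2.921
Henderson–Hasselbalch with mole ratio 0.325/0.542: pH = 2.921 + (-0.222)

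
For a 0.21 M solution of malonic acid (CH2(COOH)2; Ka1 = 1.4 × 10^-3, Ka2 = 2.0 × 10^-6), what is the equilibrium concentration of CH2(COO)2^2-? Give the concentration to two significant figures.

2.0 × 10^-6 M

First ionization gives [H+] ≈ [CH2(COOH)COO-] = 1.65 × 10^-2 M.
Second step: Ka2 = [H+][CH2(COO)2^2-]/[CH2(COOH)COO-] ≈ [CH2(COO)2^2-] (since [H+] ≈ [CH2(COOH)COO-]).
So [CH2(COO)2^2-] ≈ Ka2.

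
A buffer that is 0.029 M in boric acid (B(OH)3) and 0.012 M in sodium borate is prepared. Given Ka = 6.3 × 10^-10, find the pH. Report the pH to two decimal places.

pH = 8.82

pKa = −log(6.3 × 10^-10) = 9.201
Using pH = pKa + log([base]/[acid]) with [base]/[acid] = 0.012/0.029:
pH = 9.201 + (-0.383) = 8.82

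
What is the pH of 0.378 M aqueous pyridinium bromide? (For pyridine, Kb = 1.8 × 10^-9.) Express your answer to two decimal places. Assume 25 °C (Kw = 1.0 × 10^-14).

C5H5NH+ is the conjugate acid of the weak base C5H5N.
Ka = Kw/Kb = 1.0×10^-14 / 1.8 × 10^-9 = 5.56 × 10^-6
From the ICE table, Ka = [H+]²/(0.378 − [H+]) = 5.56 × 10^-6.
Neglecting [H+] in the denominator: [H+] = √(5.56 × 10^-6 × 0.378) = 1.45 × 10^-3 M
([H+]/C₀ = 0.38% < 5%, so the approximation holds.)
pH = −log[H+] = −log(1.45 × 10^-3) = 2.84

pH = 2.84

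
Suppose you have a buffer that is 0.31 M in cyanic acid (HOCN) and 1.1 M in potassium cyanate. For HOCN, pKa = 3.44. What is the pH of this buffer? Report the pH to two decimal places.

pH = pKa + log([A⁻]/[HA]) = 3.44 + log(1.1/0.31)
pH = 3.44 + (+0.550) = 3.99

pH = 3.99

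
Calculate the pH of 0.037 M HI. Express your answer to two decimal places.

pH = 1.43

HI is a strong acid and dissociates completely, so [H+] = 0.037 M.
pH = -log(0.037) = 1.43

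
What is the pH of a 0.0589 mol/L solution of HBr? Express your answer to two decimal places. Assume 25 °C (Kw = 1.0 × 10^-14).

HBr is a strong acid and dissociates completely, so [H+] = 0.0589 M.
pH = -log(0.0589) = 1.23

pH = 1.23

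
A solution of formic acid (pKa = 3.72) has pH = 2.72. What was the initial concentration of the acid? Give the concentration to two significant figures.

C₀ = 2.1 × 10^-2 M

[H+] = 10^(-2.72) = 1.91 × 10^-3 M = x
Ka = 10^(−3.72) = 1.91 × 10^-4
Ka = x²/(C₀ − x) ⇒ C₀ = x + x²/Ka
C₀ = 1.91 × 10^-3 + (1.91 × 10^-3)²/(1.91 × 10^-4) = 2.10 × 10^-2 M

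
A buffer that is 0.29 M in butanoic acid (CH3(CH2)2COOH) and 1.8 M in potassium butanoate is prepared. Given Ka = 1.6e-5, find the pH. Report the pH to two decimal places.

pH = 5.59

pKa = −log(1.6 × 10^-5) = 4.796
pH = pKa + log([A⁻]/[HA]) = 4.796 + log(1.8/0.29)
pH = 4.796 + (+0.793) = 5.59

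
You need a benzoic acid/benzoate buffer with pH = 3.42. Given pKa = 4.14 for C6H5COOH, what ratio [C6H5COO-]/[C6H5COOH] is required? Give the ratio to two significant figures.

ratio = 0.19

pH = pKa + log(r) ⇒ log(r) = 3.42 − 4.14 = -0.72
r = [C6H5COO-]/[C6H5COOH] = 10^(-0.72) = 0.191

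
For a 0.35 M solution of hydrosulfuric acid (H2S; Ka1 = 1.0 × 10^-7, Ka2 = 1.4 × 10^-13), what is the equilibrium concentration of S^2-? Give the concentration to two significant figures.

First ionization gives [H+] ≈ [HS-] = 1.87 × 10^-4 M.
Second step: Ka2 = [H+][S^2-]/[HS-] ≈ [S^2-] (since [H+] ≈ [HS-]).
So [S^2-] ≈ Ka2.

1.4 × 10^-13 M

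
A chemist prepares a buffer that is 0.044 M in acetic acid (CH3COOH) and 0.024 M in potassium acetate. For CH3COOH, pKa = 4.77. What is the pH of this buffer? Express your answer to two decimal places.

pH = 4.51

Using pH = pKa + log([base]/[acid]) with [base]/[acid] = 0.024/0.044:
pH = 4.77 + (-0.263) = 4.51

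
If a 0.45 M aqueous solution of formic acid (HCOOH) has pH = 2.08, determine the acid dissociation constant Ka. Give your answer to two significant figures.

Ka = 1.6 × 10^-4

[H+] = 10^(-2.08) = 8.32 × 10^-3 M
At equilibrium [HA] = 0.45 − 8.32 × 10^-3 = 4.42 × 10^-1 M
Ka = [H+][A-]/[HA] = (8.32 × 10^-3)² / 4.42 × 10^-1 = 1.6 × 10^-4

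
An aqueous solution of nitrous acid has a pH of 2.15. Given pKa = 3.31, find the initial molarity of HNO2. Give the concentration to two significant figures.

C₀ = 1.1 × 10^-1 M

[H+] = 10^(-2.15) = 7.08 × 10^-3 M = x
Ka = 10^(−3.31) = 4.90 × 10^-4
Ka = x²/(C₀ − x) ⇒ C₀ = x + x²/Ka
C₀ = 7.08 × 10^-3 + (7.08 × 10^-3)²/(4.90 × 10^-4) = 1.09 × 10^-1 M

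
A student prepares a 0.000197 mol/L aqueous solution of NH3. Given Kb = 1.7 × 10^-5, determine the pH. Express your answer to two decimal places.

pH = 9.70

NH3 + H2O ⇌ NH4+ + OH-
Let x = [OH-] at equilibrium. Kb = x²/(0.000197 − x).
x is not negligible relative to C₀; solve x² + 1.7e-05·x − 3.35e-09 = 0.
x = (−Kb + √(Kb² + 4·Kb·C₀))/2 = 5.00 × 10^-5 M
pOH = 4.30, so pH = 14.00 − pOH = 9.70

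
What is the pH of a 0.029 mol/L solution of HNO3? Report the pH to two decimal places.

pH = 1.54

HNO3 is a strong acid and dissociates completely, so [H+] = 0.029 M.
pH = -log(0.029) = 1.54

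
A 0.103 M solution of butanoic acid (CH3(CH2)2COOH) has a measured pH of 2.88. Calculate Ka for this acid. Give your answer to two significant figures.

[H+] = 10^(-2.88) = 1.32 × 10^-3 M
At equilibrium [HA] = 0.103 − 1.32 × 10^-3 = 1.02 × 10^-1 M
Ka = [H+][A-]/[HA] = (1.32 × 10^-3)² / 1.02 × 10^-1 = 1.7 × 10^-5

Ka = 1.7 × 10^-5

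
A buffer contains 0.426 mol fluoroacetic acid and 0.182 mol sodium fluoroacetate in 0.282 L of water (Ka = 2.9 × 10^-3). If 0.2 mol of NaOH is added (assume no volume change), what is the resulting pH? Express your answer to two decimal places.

pH = 2.77

After neutralization: n(FCH2COOH) = 0.226 mol, n(FCH2COO-) = 0.382 mol.
pKa = −log(2.9 × 10^-3) = 2.538
pH = pKa + log(n_FCH2COO-/n_FCH2COOH) = 2.538 + log(0.382/0.226) = 2.538 + (+0.228)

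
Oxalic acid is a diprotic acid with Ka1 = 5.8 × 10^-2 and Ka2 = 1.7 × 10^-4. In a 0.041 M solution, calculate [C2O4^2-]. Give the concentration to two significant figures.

1.7 × 10^-4 M

First ionization gives [H+] ≈ [HC2O4-] = 2.77 × 10^-2 M.
Second step: Ka2 = [H+][C2O4^2-]/[HC2O4-] ≈ [C2O4^2-] (since [H+] ≈ [HC2O4-]).
So [C2O4^2-] ≈ Ka2.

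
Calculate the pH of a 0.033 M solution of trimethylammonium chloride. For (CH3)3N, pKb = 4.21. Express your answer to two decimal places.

pH = 5.64

(CH3)3NH+ is the conjugate acid of the weak base (CH3)3N.
Kb = 10^(−4.21) = 6.17 × 10^-5
Ka = Kw/Kb = 1.0×10^-14 / 6.17 × 10^-5 = 1.62 × 10^-10
Ka = [H+]²/(0.033 − [H+]) = 1.62 × 10^-10
Since Ka ≪ C₀, [H+] ≈ √(Ka·C₀) = 2.31 × 10^-6 M.
pH = −log[H+] = −log(2.31 × 10^-6) = 5.64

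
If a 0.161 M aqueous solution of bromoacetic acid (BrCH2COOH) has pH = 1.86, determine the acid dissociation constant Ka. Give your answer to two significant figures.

Ka = 1.3 × 10^-3

[H+] = 10^(-1.86) = 1.38 × 10^-2 M
At equilibrium [HA] = 0.161 − 1.38 × 10^-2 = 1.47 × 10^-1 M
Ka = [H+][A-]/[HA] = (1.38 × 10^-2)² / 1.47 × 10^-1 = 1.3 × 10^-3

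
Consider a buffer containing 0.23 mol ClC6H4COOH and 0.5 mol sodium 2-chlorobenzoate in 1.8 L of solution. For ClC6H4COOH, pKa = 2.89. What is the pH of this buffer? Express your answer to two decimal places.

pH = 3.23

pH = pKa + log([A⁻]/[HA]) = 2.89 + log(0.5/0.23)
pH = 2.89 + (+0.337) = 3.23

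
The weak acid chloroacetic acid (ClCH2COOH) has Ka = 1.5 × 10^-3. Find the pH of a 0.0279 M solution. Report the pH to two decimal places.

ClCH2COOH ⇌ ClCH2COO- + H+
Ka = x²/(0.0279 − x) = 1.5 × 10^-3
The 5% rule fails; solving x² + Ka·x − Ka·C₀ = 0 exactly:
x = [−0.0015 + √(0.0015² + 0.000167)]/2 = 5.76 × 10^-3 M
pH = −log[H+] = −log(5.76 × 10^-3) = 2.24

pH = 2.24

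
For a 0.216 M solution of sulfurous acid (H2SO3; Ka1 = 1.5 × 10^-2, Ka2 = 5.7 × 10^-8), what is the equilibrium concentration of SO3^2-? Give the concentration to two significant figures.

5.7 × 10^-8 M

First ionization gives [H+] ≈ [HSO3-] = 4.99 × 10^-2 M.
Second step: Ka2 = [H+][SO3^2-]/[HSO3-] ≈ [SO3^2-] (since [H+] ≈ [HSO3-]).
So [SO3^2-] ≈ Ka2.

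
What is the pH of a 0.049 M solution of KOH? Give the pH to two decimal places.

pH = 12.69

KOH is a strong base; [OH-] = 0.049 M.
pOH = -log(0.049) = 1.31
pH = 14.00 - 1.31 = 12.69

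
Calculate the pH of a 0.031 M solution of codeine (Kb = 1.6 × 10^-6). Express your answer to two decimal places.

C18H21NO3 + H2O ⇌ C18H22NO3+ + OH-
From the ICE table, Kb = [OH-]²/(0.031 − [OH-]) = 1.6 × 10^-6.
Assume [OH-] ≪ 0.031: [OH-] ≈ √(1.6 × 10^-6 × 0.031) = 2.23 × 10^-4 M
pOH = 3.65, so pH = 14.00 − pOH = 10.35

pH = 10.35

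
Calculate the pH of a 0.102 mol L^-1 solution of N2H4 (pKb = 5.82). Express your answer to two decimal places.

N2H4 + H2O ⇌ N2H5+ + OH-
Kb = 10^(−5.82) = 1.51 × 10^-6
From the ICE table, Kb = [OH-]²/(0.102 − [OH-]) = 1.51 × 10^-6.
Since Kb ≪ C₀, [OH-] ≈ √(Kb·C₀) = 3.92 × 10^-4 M.
pOH = −log(3.92 × 10^-4) = 3.41; pH = 14.00 − 3.41 = 10.59

pH = 10.59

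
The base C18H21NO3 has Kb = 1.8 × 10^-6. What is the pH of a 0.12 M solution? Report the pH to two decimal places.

C18H21NO3 + H2O ⇌ C18H22NO3+ + OH-
Kb = x²/(0.12 − x) = 1.8 × 10^-6
Neglecting x in the denominator: x = √(1.8 × 10^-6 × 0.12) = 4.65 × 10^-4 M
Check: 0.39% ionized — well under 5%, approximation valid.
pOH = 3.33, so pH = 14.00 − pOH = 10.67

pH = 10.67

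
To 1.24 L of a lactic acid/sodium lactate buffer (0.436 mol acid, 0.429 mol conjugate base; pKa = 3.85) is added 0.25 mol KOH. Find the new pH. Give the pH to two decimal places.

pH = 4.41

After neutralization: n(CH3CH(OH)COOH) = 0.186 mol, n(CH3CH(OH)COO-) = 0.679 mol.
pH = pKa + log(n_CH3CH(OH)COO-/n_CH3CH(OH)COOH) = 3.85 + log(0.679/0.186) = 3.85 + (+0.562)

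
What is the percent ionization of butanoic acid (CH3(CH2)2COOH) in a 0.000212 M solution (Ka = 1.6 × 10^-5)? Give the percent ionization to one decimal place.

CH3(CH2)2COOH ⇌ CH3(CH2)2COO- + H+; let x = [H+] at equilibrium.
Ka = x²/(C₀ − x); solving the quadratic gives x = 5.08 × 10^-5 M.
% ionization = x/C₀ × 100% = 5.08 × 10^-5/0.000212 × 100% = 24.0%

24.0%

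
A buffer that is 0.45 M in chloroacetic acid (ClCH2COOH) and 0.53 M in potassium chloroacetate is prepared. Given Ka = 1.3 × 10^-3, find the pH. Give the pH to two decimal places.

pKa = −log(1.3 × 10^-3) = 2.886
Using pH = pKa + log([base]/[acid]) with [base]/[acid] = 0.53/0.45:
pH = 2.886 + (+0.071) = 2.96

pH = 2.96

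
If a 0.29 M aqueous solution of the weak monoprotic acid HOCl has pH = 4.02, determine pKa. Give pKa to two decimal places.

pKa = 7.50

[H+] = 10^(-4.02) = 9.55 × 10^-5 M
At equilibrium [HA] = 0.29 − 9.55 × 10^-5 = 2.90 × 10^-1 M
Ka = [H+][A-]/[HA] = (9.55 × 10^-5)² / 2.90 × 10^-1 = 3.14 × 10^-8
pKa = -log(3.14 × 10^-8) = 7.50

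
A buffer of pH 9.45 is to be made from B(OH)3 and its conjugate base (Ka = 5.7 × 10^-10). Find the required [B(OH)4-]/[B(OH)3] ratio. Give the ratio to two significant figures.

ratio = 1.6

pKa = -log(5.7 × 10^-10) = 9.244
pH = pKa + log(r) ⇒ log(r) = 9.45 − 9.244 = +0.206
r = [B(OH)4-]/[B(OH)3] = 10^(+0.206) = 1.61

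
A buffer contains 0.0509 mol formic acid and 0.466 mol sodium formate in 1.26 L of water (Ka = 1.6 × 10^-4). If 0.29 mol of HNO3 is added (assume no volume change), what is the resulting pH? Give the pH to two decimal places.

After neutralization: n(HCOOH) = 0.341 mol, n(HCOO-) = 0.176 mol.
pKa = −log(1.6 × 10^-4) = 3.796
Henderson–Hasselbalch with mole ratio 0.176/0.341: pH = 3.796 + (-0.287)

pH = 3.51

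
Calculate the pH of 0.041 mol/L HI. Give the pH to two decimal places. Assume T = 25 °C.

HI is a strong acid and dissociates completely, so [H+] = 0.041 M.
pH = -log(0.041) = 1.39

pH = 1.39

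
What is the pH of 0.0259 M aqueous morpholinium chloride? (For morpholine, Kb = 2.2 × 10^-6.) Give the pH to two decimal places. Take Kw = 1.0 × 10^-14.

C4H8ONH2+ is the conjugate acid of the weak base C4H8ONH.
Ka = Kw/Kb = 1.0×10^-14 / 2.2 × 10^-6 = 4.55 × 10^-9
From the ICE table, Ka = x²/(0.0259 − x) = 4.55 × 10^-9.
Since Ka ≪ C₀, x ≈ √(Ka·C₀) = 1.09 × 10^-5 M.
Check: 0.042% ionized — well under 5%, approximation valid.
pH = −log(1.09 × 10^-5) = 4.96

pH = 4.96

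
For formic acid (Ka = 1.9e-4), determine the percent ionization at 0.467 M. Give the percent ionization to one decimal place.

2.0%

HCOOH ⇌ HCOO- + H+; let x = [H+] at equilibrium.
x ≈ √(Ka·C₀) = √(1.9 × 10^-4 × 0.467) = 9.42 × 10^-3 M
% ionization = x/C₀ × 100% = 9.42 × 10^-3/0.467 × 100% = 2.0%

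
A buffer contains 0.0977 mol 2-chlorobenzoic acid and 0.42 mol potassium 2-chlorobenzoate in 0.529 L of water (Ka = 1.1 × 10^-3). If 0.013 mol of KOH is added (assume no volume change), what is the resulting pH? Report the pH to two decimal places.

OH- converts ClC6H4COOH to ClC6H4COO-: ClC6H4COOH → 0.0847 mol, ClC6H4COO- → 0.433 mol.
pKa = −log(1.1 × 10^-3) = 2.959
pH = pKa + log([A⁻]/[HA]) = 2.959 + log(0.433/0.0847) = 2.959 +0.709

pH = 3.67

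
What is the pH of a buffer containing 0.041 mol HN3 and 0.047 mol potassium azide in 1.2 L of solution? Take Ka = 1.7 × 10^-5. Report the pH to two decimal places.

pH = 4.83

pKa = −log(1.7 × 10^-5) = 4.770
pH = pKa + log([A⁻]/[HA]) = 4.770 + log(0.047/0.041)
pH = 4.770 + (+0.059) = 4.83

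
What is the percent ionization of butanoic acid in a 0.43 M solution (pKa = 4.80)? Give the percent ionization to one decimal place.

0.6%

CH3(CH2)2COOH ⇌ CH3(CH2)2COO- + H+; let x = [H+] at equilibrium.
Ka = 10^(−4.80) = 1.58 × 10^-5
x ≈ √(Ka·C₀) = √(1.58 × 10^-5 × 0.43) = 2.61 × 10^-3 M
% ionization = x/C₀ × 100% = 2.61 × 10^-3/0.43 × 100% = 0.6%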